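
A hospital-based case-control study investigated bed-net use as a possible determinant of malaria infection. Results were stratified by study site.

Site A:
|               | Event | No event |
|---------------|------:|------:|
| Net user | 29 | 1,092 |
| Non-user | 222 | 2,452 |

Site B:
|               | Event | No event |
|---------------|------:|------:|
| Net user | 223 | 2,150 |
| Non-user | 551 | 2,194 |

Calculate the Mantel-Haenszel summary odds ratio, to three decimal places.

0.387

OR_MH = Σ(aᵢdᵢ/nᵢ) / Σ(bᵢcᵢ/nᵢ), where nᵢ is the stratum total.
Stratum 1 (Site A): n = 3795; a·d/n = 29·2452/3795 = 18.7373; b·c/n = 1092·222/3795 = 63.8798
Stratum 2 (Site B): n = 5118; a·d/n = 223·2194/5118 = 95.5963; b·c/n = 2150·551/5118 = 231.4674
OR_MH = (18.7373 + 95.5963) / (63.8798 + 231.4674) = 114.3336 / 295.3472 = 0.38712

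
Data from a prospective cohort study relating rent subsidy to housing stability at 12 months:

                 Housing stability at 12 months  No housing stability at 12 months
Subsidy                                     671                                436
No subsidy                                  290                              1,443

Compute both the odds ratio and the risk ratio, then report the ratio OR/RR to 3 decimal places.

2.114

Cells: a = 671, b = 436, c = 290, d = 1443.
OR = (671·1443)/(436·290) = 968253/126440 = 7.65781
Risk in exposed = 671/1107 = 0.60614; risk in unexposed = 290/1733 = 0.16734; RR = 3.62223
OR/RR = 7.65781 / 3.62223 = 2.11412
The outcome is not rare, so the OR lies further from 1 than the RR.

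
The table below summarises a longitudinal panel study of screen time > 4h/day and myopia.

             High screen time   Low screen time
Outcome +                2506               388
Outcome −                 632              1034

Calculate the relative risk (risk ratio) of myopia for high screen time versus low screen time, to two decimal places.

2.93

Reading the table with exposure as columns: a = 2506 (High screen time, case), b = 632 (High screen time, non-case), c = 388 (Low screen time, case), d = 1034.
Risk in exposed = 2506/3138 = 0.79860; risk in unexposed = 388/1422 = 0.27286.
RR = 0.79860 / 0.27286 = 2.92682
The risk among the exposed is 2.93 times that among the unexposed.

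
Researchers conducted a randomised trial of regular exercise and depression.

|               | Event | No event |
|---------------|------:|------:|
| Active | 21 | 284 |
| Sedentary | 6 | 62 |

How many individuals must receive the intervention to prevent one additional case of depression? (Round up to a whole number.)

Risk in treated group = 21/305 = 0.06885; risk in control = 6/68 = 0.08824.
Absolute risk reduction = 0.08824 − 0.06885 = 0.01938
NNT = 1 / ARR = 1 / 0.01938 = 51.592 → round up → 52

52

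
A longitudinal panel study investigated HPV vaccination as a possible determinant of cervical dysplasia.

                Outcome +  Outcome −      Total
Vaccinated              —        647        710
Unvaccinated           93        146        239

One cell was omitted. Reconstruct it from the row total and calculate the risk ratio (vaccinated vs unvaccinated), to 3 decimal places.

The missing cell is in the exposed row: 710 − 647 = 63.
So a = 63, b = 647, c = 93, d = 146.
RR = [a/(a+b)] / [c/(c+d)] = (63/710) / (93/239) = 0.08873/0.38912 = 0.22803

0.228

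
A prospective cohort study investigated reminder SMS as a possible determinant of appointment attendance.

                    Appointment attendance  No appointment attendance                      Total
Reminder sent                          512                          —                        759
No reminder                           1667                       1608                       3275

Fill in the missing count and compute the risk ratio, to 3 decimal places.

1.325

The missing cell is in the exposed row: 759 − 512 = 247.
So a = 512, b = 247, c = 1667, d = 1608.
RR = [a/(a+b)] / [c/(c+d)] = (512/759) / (1667/3275) = 0.67457/0.50901 = 1.32527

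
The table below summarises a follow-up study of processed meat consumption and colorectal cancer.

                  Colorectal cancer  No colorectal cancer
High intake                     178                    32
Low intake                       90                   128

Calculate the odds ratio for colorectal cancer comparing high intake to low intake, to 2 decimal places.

7.91

Cells: a = 178, b = 32, c = 90, d = 128.
OR = (a·d)/(b·c) = (178 × 128) / (32 × 90) = 22784 / 2880 = 7.91111
The odds of colorectal cancer are about 7.91 times as high in the high intake group.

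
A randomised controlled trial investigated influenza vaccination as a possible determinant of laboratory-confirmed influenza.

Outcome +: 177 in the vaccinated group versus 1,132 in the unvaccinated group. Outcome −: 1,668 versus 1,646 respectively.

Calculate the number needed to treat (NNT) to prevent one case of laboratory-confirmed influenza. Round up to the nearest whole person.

Risk in treated group = 177/1845 = 0.09593; risk in control = 1132/2778 = 0.40749.
Absolute risk reduction = 0.40749 − 0.09593 = 0.31155
NNT = 1 / ARR = 1 / 0.31155 = 3.210 → round up → 4

4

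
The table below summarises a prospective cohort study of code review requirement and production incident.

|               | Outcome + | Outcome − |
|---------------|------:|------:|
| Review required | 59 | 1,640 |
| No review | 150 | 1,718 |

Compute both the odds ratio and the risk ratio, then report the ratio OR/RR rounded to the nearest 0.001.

0.953

Cells: a = 59, b = 1640, c = 150, d = 1718.
OR = (59·1718)/(1640·150) = 101362/246000 = 0.41204
Risk in exposed = 59/1699 = 0.03473; risk in unexposed = 150/1868 = 0.08030; RR = 0.43246
OR/RR = 0.41204 / 0.43246 = 0.95279
The outcome is rare in both groups, so OR ≈ RR (ratio near 1).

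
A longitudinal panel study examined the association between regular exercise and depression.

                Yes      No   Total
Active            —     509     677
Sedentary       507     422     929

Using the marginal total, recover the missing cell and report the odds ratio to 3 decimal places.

The missing cell is in the exposed row: 677 − 509 = 168.
So a = 168, b = 509, c = 507, d = 422.
OR = (a·d)/(b·c) = (168 × 422) / (509 × 507) = 70896 / 258063 = 0.27472

0.275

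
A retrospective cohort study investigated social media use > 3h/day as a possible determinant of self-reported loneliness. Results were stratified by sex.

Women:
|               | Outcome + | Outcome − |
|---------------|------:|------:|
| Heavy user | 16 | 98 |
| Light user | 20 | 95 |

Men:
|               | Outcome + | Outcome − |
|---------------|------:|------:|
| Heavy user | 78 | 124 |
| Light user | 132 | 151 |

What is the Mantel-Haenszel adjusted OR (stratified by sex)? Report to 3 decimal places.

0.731

OR_MH = Σ(aᵢdᵢ/nᵢ) / Σ(bᵢcᵢ/nᵢ), where nᵢ is the stratum total.
Stratum 1 (Women): n = 229; a·d/n = 16·95/229 = 6.6376; b·c/n = 98·20/229 = 8.5590
Stratum 2 (Men): n = 485; a·d/n = 78·151/485 = 24.2845; b·c/n = 124·132/485 = 33.7485
OR_MH = (6.6376 + 24.2845) / (8.5590 + 33.7485) = 30.9221 / 42.3074 = 0.73089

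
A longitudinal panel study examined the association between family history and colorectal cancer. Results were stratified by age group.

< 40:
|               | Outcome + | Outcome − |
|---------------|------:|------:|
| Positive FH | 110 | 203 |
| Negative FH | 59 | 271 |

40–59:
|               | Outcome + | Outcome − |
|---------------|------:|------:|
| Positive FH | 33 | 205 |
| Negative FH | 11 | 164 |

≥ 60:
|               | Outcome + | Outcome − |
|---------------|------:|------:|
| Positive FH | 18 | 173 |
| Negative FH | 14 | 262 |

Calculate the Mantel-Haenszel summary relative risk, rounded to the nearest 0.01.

1.99

RR_MH = Σ(aᵢ·n₀ᵢ/nᵢ) / Σ(cᵢ·n₁ᵢ/nᵢ), with n₁ᵢ = aᵢ+bᵢ (exposed), n₀ᵢ = cᵢ+dᵢ (unexposed), nᵢ = n₁ᵢ+n₀ᵢ.
Stratum 1 (< 40): n₁ = 313, n₀ = 330, n = 643; a·n₀/n = 110·330/643 = 56.4541; c·n₁/n = 59·313/643 = 28.7201
Stratum 2 (40–59): n₁ = 238, n₀ = 175, n = 413; a·n₀/n = 33·175/413 = 13.9831; c·n₁/n = 11·238/413 = 6.3390
Stratum 3 (≥ 60): n₁ = 191, n₀ = 276, n = 467; a·n₀/n = 18·276/467 = 10.6381; c·n₁/n = 14·191/467 = 5.7259
RR_MH = (56.4541 + 13.9831 + 10.6381) / (28.7201 + 6.3390 + 5.7259) = 81.0753 / 40.7850 = 1.98787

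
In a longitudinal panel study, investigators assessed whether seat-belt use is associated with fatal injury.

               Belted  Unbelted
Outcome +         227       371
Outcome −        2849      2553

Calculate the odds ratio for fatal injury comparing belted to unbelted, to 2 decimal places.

0.55

Reading the table with exposure as columns: a = 227 (Belted, case), b = 2849 (Belted, non-case), c = 371 (Unbelted, case), d = 2553.
OR = (a·d)/(b·c) = (227 × 2553) / (2849 × 371) = 579531 / 1056979 = 0.54829
Exposure is associated with lower odds of fatal injury (OR = 0.55 < 1).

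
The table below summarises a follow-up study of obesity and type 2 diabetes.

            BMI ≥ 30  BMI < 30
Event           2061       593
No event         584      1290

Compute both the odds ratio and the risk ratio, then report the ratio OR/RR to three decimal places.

3.103

Reading the table with exposure as columns: a = 2061 (BMI ≥ 30, case), b = 584 (BMI ≥ 30, non-case), c = 593 (BMI < 30, case), d = 1290.
OR = (2061·1290)/(584·593) = 2658690/346312 = 7.67715
Risk in exposed = 2061/2645 = 0.77921; risk in unexposed = 593/1883 = 0.31492; RR = 2.47427
OR/RR = 7.67715 / 2.47427 = 3.10279
The outcome is not rare, so the OR lies further from 1 than the RR.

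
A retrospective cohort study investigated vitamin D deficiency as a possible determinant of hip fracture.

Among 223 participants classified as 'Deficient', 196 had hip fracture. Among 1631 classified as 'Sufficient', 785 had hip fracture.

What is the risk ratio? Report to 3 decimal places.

From the description: a = 196, b = 27, c = 785, d = 846.
Risk in exposed = 196/223 = 0.87892; risk in unexposed = 785/1631 = 0.48130.
RR = 0.87892 / 0.48130 = 1.82615
The risk among the exposed is 1.83 times that among the unexposed.

1.826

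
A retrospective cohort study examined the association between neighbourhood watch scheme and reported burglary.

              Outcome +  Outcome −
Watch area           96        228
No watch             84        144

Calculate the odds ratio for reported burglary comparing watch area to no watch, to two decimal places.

Cells: a = 96, b = 228, c = 84, d = 144.
OR = (a·d)/(b·c) = (96 × 144) / (228 × 84) = 13824 / 19152 = 0.72180
Exposure is associated with lower odds of reported burglary (OR = 0.72 < 1).

0.72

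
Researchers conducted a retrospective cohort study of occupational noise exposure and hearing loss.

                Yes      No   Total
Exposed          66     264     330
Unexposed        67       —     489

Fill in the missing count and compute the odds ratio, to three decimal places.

The missing cell is in the unexposed row: 489 − 67 = 422.
So a = 66, b = 264, c = 67, d = 422.
OR = (a·d)/(b·c) = (66 × 422) / (264 × 67) = 27852 / 17688 = 1.57463

1.575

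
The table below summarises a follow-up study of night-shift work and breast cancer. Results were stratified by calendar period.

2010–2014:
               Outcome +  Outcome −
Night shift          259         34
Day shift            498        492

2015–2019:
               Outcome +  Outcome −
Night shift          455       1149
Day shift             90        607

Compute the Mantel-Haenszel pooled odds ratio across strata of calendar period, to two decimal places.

OR_MH = Σ(aᵢdᵢ/nᵢ) / Σ(bᵢcᵢ/nᵢ), where nᵢ is the stratum total.
Stratum 1 (2010–2014): n = 1283; a·d/n = 259·492/1283 = 99.3203; b·c/n = 34·498/1283 = 13.1972
Stratum 2 (2015–2019): n = 2301; a·d/n = 455·607/2301 = 120.0282; b·c/n = 1149·90/2301 = 44.9413
OR_MH = (99.3203 + 120.0282) / (13.1972 + 44.9413) = 219.3486 / 58.1385 = 3.77286

3.77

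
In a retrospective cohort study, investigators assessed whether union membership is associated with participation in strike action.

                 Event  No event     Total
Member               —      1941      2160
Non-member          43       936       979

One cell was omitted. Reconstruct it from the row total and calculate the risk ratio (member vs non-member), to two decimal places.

The missing cell is in the exposed row: 2160 − 1941 = 219.
So a = 219, b = 1941, c = 43, d = 936.
RR = [a/(a+b)] / [c/(c+d)] = (219/2160) / (43/979) = 0.10139/0.04392 = 2.30837

2.31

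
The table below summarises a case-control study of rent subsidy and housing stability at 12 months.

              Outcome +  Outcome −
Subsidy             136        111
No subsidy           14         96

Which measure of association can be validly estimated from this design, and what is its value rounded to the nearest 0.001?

8.402

Cells: a = 136, b = 111, c = 14, d = 96.
This is a case-control study: participants were sampled on outcome status, so risks in the source population cannot be estimated directly — relative risk is not valid here. The odds ratio is the appropriate measure.
OR = (a·d)/(b·c) = (136 × 96) / (111 × 14) = 13056 / 1554 = 8.40154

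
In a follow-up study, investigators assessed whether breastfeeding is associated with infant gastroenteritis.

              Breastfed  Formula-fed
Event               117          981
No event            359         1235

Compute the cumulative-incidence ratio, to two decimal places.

Reading the table with exposure as columns: a = 117 (Breastfed, case), b = 359 (Breastfed, non-case), c = 981 (Formula-fed, case), d = 1235.
Risk in exposed = 117/476 = 0.24580; risk in unexposed = 981/2216 = 0.44269.
RR = 0.24580 / 0.44269 = 0.55524
The risk is 44% lower among the exposed than among the unexposed.

0.56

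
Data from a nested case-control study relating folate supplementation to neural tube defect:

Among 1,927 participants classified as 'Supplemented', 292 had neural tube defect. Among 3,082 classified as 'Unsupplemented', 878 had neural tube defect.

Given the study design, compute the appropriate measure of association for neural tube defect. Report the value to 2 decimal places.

0.45

From the description: a = 292, b = 1635, c = 878, d = 2204.
This is a nested case-control study: participants were sampled on outcome status, so risks in the source population cannot be estimated directly — relative risk is not valid here. The odds ratio is the appropriate measure.
OR = (a·d)/(b·c) = (292 × 2204) / (1635 × 878) = 643568 / 1435530 = 0.44831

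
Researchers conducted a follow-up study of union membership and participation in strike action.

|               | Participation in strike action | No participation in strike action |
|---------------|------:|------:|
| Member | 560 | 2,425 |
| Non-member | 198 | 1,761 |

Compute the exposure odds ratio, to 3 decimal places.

2.054

Cells: a = 560, b = 2425, c = 198, d = 1761.
OR = (a·d)/(b·c) = (560 × 1761) / (2425 × 198) = 986160 / 480150 = 2.05386
The odds of participation in strike action are about 2.05 times as high in the member group.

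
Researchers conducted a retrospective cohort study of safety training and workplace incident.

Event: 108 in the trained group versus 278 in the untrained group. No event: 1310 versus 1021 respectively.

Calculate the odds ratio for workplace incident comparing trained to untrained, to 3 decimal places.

From the description: a = 108, b = 1310, c = 278, d = 1021.
OR = (a·d)/(b·c) = (108 × 1021) / (1310 × 278) = 110268 / 364180 = 0.30278
Exposure is associated with lower odds of workplace incident (OR = 0.30 < 1).

0.303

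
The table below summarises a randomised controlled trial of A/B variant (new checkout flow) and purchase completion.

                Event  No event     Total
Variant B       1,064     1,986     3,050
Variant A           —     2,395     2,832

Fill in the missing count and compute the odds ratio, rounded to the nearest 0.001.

The missing cell is in the unexposed row: 2832 − 2395 = 437.
So a = 1064, b = 1986, c = 437, d = 2395.
OR = (a·d)/(b·c) = (1064 × 2395) / (1986 × 437) = 2548280 / 867882 = 2.93621

2.936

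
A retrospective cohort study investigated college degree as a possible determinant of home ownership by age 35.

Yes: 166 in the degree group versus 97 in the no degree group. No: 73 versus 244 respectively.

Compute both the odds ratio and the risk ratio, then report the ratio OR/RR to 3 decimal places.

From the description: a = 166, b = 73, c = 97, d = 244.
OR = (166·244)/(73·97) = 40504/7081 = 5.72010
Risk in exposed = 166/239 = 0.69456; risk in unexposed = 97/341 = 0.28446; RR = 2.44170
OR/RR = 5.72010 / 2.44170 = 2.34267
The outcome is not rare, so the OR lies further from 1 than the RR.

2.343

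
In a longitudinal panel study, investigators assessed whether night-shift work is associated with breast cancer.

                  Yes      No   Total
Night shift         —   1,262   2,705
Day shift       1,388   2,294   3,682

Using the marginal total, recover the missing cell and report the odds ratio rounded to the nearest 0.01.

The missing cell is in the exposed row: 2705 − 1262 = 1443.
So a = 1443, b = 1262, c = 1388, d = 2294.
OR = (a·d)/(b·c) = (1443 × 2294) / (1262 × 1388) = 3310242 / 1751656 = 1.88978

1.89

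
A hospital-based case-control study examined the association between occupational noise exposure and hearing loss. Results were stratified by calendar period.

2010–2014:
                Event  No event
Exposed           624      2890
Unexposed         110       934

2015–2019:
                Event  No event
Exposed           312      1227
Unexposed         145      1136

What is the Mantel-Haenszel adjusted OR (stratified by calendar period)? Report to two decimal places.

OR_MH = Σ(aᵢdᵢ/nᵢ) / Σ(bᵢcᵢ/nᵢ), where nᵢ is the stratum total.
Stratum 1 (2010–2014): n = 4558; a·d/n = 624·934/4558 = 127.8666; b·c/n = 2890·110/4558 = 69.7455
Stratum 2 (2015–2019): n = 2820; a·d/n = 312·1136/2820 = 125.6851; b·c/n = 1227·145/2820 = 63.0904
OR_MH = (127.8666 + 125.6851) / (69.7455 + 63.0904) = 253.5517 / 132.8359 = 1.90876

1.91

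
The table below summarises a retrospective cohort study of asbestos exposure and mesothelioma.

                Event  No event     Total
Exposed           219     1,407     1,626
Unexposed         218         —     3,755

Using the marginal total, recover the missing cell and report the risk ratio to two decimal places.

2.32

The missing cell is in the unexposed row: 3755 − 218 = 3537.
So a = 219, b = 1407, c = 218, d = 3537.
RR = [a/(a+b)] / [c/(c+d)] = (219/1626) / (218/3755) = 0.13469/0.05806 = 2.31994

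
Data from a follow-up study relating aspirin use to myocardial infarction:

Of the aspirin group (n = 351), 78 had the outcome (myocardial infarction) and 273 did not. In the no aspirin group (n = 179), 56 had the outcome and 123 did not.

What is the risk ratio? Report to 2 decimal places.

From the description: a = 78, b = 273, c = 56, d = 123.
Risk in exposed = 78/351 = 0.22222; risk in unexposed = 56/179 = 0.31285.
RR = 0.22222 / 0.31285 = 0.71032
The risk is 29% lower among the exposed than among the unexposed.

0.71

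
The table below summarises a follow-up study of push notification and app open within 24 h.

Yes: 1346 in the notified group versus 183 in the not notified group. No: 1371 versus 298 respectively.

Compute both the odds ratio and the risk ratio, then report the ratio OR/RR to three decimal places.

From the description: a = 1346, b = 1371, c = 183, d = 298.
OR = (1346·298)/(1371·183) = 401108/250893 = 1.59872
Risk in exposed = 1346/2717 = 0.49540; risk in unexposed = 183/481 = 0.38046; RR = 1.30212
OR/RR = 1.59872 / 1.30212 = 1.22779
The outcome is not rare, so the OR lies further from 1 than the RR.

1.228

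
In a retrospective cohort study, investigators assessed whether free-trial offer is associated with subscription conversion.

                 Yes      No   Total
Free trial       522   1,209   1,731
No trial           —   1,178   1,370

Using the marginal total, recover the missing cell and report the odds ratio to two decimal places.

The missing cell is in the unexposed row: 1370 − 1178 = 192.
So a = 522, b = 1209, c = 192, d = 1178.
OR = (a·d)/(b·c) = (522 × 1178) / (1209 × 192) = 614916 / 232128 = 2.64904

2.65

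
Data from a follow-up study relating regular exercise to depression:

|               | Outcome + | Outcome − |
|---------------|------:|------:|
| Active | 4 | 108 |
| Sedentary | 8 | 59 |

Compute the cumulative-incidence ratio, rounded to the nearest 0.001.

0.299

Cells: a = 4, b = 108, c = 8, d = 59.
Risk in exposed = 4/112 = 0.03571; risk in unexposed = 8/67 = 0.11940.
RR = 0.03571 / 0.11940 = 0.29911
The risk is 70% lower among the exposed than among the unexposed.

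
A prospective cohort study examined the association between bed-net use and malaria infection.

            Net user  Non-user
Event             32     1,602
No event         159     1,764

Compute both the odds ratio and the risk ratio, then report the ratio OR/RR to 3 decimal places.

Reading the table with exposure as columns: a = 32 (Net user, case), b = 159 (Net user, non-case), c = 1602 (Non-user, case), d = 1764.
OR = (32·1764)/(159·1602) = 56448/254718 = 0.22161
Risk in exposed = 32/191 = 0.16754; risk in unexposed = 1602/3366 = 0.47594; RR = 0.35202
OR/RR = 0.22161 / 0.35202 = 0.62954
The outcome is not rare, so the OR lies further from 1 than the RR.

0.630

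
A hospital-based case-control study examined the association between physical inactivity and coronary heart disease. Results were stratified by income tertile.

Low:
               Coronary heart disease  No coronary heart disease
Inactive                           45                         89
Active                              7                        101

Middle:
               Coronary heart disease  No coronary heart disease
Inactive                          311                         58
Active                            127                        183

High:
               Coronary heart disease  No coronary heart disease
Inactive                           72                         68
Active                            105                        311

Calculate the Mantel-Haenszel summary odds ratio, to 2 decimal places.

5.44

OR_MH = Σ(aᵢdᵢ/nᵢ) / Σ(bᵢcᵢ/nᵢ), where nᵢ is the stratum total.
Stratum 1 (Low): n = 242; a·d/n = 45·101/242 = 18.7810; b·c/n = 89·7/242 = 2.5744
Stratum 2 (Middle): n = 679; a·d/n = 311·183/679 = 83.8189; b·c/n = 58·127/679 = 10.8483
Stratum 3 (High): n = 556; a·d/n = 72·311/556 = 40.2734; b·c/n = 68·105/556 = 12.8417
OR_MH = (18.7810 + 83.8189 + 40.2734) / (2.5744 + 10.8483 + 12.8417) = 142.8732 / 26.2644 = 5.43980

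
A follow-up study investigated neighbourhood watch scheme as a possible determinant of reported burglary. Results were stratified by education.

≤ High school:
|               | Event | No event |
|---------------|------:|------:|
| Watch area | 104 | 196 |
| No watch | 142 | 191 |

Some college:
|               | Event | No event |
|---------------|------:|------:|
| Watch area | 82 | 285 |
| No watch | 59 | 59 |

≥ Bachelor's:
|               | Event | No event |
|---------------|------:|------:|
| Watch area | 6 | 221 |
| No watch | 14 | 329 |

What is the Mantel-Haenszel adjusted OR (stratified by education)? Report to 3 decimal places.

OR_MH = Σ(aᵢdᵢ/nᵢ) / Σ(bᵢcᵢ/nᵢ), where nᵢ is the stratum total.
Stratum 1 (≤ High school): n = 633; a·d/n = 104·191/633 = 31.3807; b·c/n = 196·142/633 = 43.9684
Stratum 2 (Some college): n = 485; a·d/n = 82·59/485 = 9.9753; b·c/n = 285·59/485 = 34.6701
Stratum 3 (≥ Bachelor's): n = 570; a·d/n = 6·329/570 = 3.4632; b·c/n = 221·14/570 = 5.4281
OR_MH = (31.3807 + 9.9753 + 3.4632) / (43.9684 + 34.6701 + 5.4281) = 44.8191 / 84.0666 = 0.53314

0.533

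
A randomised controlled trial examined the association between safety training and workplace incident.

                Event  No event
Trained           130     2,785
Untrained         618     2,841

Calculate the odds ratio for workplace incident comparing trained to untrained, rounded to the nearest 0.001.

Cells: a = 130, b = 2785, c = 618, d = 2841.
OR = (a·d)/(b·c) = (130 × 2841) / (2785 × 618) = 369330 / 1721130 = 0.21459
Exposure is associated with lower odds of workplace incident (OR = 0.21 < 1).

0.215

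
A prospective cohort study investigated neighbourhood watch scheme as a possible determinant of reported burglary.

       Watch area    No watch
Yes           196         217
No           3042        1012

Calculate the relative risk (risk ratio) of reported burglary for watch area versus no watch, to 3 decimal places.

0.343

Reading the table with exposure as columns: a = 196 (Watch area, case), b = 3042 (Watch area, non-case), c = 217 (No watch, case), d = 1012.
Risk in exposed = 196/3238 = 0.06053; risk in unexposed = 217/1229 = 0.17657.
RR = 0.06053 / 0.17657 = 0.34282
The risk is 66% lower among the exposed than among the unexposed.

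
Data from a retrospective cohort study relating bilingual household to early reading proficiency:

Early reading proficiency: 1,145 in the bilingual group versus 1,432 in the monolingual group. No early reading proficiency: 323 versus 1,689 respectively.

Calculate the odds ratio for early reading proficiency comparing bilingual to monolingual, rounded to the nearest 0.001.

4.181

From the description: a = 1145, b = 323, c = 1432, d = 1689.
OR = (a·d)/(b·c) = (1145 × 1689) / (323 × 1432) = 1933905 / 462536 = 4.18109
The odds of early reading proficiency are about 4.18 times as high in the bilingual group.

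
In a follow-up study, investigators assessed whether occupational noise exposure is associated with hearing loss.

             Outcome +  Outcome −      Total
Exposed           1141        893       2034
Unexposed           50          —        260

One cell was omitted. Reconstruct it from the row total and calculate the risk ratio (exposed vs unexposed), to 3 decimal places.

2.917

The missing cell is in the unexposed row: 260 − 50 = 210.
So a = 1141, b = 893, c = 50, d = 210.
RR = [a/(a+b)] / [c/(c+d)] = (1141/2034) / (50/260) = 0.56096/0.19231 = 2.91701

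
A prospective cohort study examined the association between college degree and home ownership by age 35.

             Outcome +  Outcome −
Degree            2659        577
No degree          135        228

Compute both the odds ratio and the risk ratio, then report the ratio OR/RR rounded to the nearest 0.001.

Cells: a = 2659, b = 577, c = 135, d = 228.
OR = (2659·228)/(577·135) = 606252/77895 = 7.78294
Risk in exposed = 2659/3236 = 0.82169; risk in unexposed = 135/363 = 0.37190; RR = 2.20944
OR/RR = 7.78294 / 2.20944 = 3.52258
The outcome is not rare, so the OR lies further from 1 than the RR.

3.523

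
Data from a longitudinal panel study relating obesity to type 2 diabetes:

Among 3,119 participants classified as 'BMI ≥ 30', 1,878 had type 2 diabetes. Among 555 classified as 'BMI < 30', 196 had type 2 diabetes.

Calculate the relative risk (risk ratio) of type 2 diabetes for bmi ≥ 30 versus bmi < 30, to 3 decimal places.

1.705

From the description: a = 1878, b = 1241, c = 196, d = 359.
Risk in exposed = 1878/3119 = 0.60212; risk in unexposed = 196/555 = 0.35315.
RR = 0.60212 / 0.35315 = 1.70497
The risk among the exposed is 1.70 times that among the unexposed.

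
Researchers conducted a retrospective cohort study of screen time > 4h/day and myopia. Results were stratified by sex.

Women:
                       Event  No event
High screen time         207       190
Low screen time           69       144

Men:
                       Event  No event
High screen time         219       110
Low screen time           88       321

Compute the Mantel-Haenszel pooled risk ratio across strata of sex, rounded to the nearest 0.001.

RR_MH = Σ(aᵢ·n₀ᵢ/nᵢ) / Σ(cᵢ·n₁ᵢ/nᵢ), with n₁ᵢ = aᵢ+bᵢ (exposed), n₀ᵢ = cᵢ+dᵢ (unexposed), nᵢ = n₁ᵢ+n₀ᵢ.
Stratum 1 (Women): n₁ = 397, n₀ = 213, n = 610; a·n₀/n = 207·213/610 = 72.2803; c·n₁/n = 69·397/610 = 44.9066
Stratum 2 (Men): n₁ = 329, n₀ = 409, n = 738; a·n₀/n = 219·409/738 = 121.3699; c·n₁/n = 88·329/738 = 39.2304
RR_MH = (72.2803 + 121.3699) / (44.9066 + 39.2304) = 193.6502 / 84.1369 = 2.30161

2.302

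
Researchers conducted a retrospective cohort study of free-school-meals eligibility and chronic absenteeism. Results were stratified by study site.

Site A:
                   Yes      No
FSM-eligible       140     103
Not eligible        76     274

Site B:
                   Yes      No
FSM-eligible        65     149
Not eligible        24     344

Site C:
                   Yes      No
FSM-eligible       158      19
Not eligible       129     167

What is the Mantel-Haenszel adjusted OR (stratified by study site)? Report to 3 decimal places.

OR_MH = Σ(aᵢdᵢ/nᵢ) / Σ(bᵢcᵢ/nᵢ), where nᵢ is the stratum total.
Stratum 1 (Site A): n = 593; a·d/n = 140·274/593 = 64.6880; b·c/n = 103·76/593 = 13.2007
Stratum 2 (Site B): n = 582; a·d/n = 65·344/582 = 38.4192; b·c/n = 149·24/582 = 6.1443
Stratum 3 (Site C): n = 473; a·d/n = 158·167/473 = 55.7844; b·c/n = 19·129/473 = 5.1818
OR_MH = (64.6880 + 38.4192 + 55.7844) / (13.2007 + 6.1443 + 5.1818) = 158.8916 / 24.5268 = 6.47828

6.478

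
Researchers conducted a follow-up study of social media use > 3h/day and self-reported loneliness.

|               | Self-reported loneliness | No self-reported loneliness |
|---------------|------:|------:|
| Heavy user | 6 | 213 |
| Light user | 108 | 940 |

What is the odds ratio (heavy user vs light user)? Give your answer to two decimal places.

0.25

Cells: a = 6, b = 213, c = 108, d = 940.
OR = (a·d)/(b·c) = (6 × 940) / (213 × 108) = 5640 / 23004 = 0.24517
Exposure is associated with lower odds of self-reported loneliness (OR = 0.25 < 1).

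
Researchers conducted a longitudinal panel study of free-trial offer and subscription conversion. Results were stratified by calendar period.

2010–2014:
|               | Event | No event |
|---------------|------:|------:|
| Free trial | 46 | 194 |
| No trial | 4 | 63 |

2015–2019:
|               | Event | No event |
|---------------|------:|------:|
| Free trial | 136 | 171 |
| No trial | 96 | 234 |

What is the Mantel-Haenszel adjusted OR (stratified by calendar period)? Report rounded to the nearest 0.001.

OR_MH = Σ(aᵢdᵢ/nᵢ) / Σ(bᵢcᵢ/nᵢ), where nᵢ is the stratum total.
Stratum 1 (2010–2014): n = 307; a·d/n = 46·63/307 = 9.4397; b·c/n = 194·4/307 = 2.5277
Stratum 2 (2015–2019): n = 637; a·d/n = 136·234/637 = 49.9592; b·c/n = 171·96/637 = 25.7708
OR_MH = (9.4397 + 49.9592) / (2.5277 + 25.7708) = 59.3989 / 28.2985 = 2.09901

2.099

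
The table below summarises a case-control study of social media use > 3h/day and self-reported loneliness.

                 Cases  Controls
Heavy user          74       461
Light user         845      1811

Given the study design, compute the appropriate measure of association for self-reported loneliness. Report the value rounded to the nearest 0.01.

0.34

Cells: a = 74, b = 461, c = 845, d = 1811.
This is a case-control study: participants were sampled on outcome status, so risks in the source population cannot be estimated directly — relative risk is not valid here. The odds ratio is the appropriate measure.
OR = (a·d)/(b·c) = (74 × 1811) / (461 × 845) = 134014 / 389545 = 0.34403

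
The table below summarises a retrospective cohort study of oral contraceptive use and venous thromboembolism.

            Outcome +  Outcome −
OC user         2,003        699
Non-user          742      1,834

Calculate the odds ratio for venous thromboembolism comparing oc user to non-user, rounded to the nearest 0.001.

Cells: a = 2003, b = 699, c = 742, d = 1834.
OR = (a·d)/(b·c) = (2003 × 1834) / (699 × 742) = 3673502 / 518658 = 7.08271
The odds of venous thromboembolism are about 7.08 times as high in the oc user group.

7.083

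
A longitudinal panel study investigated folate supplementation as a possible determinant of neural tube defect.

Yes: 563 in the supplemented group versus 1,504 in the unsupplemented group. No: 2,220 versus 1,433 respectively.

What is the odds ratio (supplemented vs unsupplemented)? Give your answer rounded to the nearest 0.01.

From the description: a = 563, b = 2220, c = 1504, d = 1433.
OR = (a·d)/(b·c) = (563 × 1433) / (2220 × 1504) = 806779 / 3338880 = 0.24163
Exposure is associated with lower odds of neural tube defect (OR = 0.24 < 1).

0.24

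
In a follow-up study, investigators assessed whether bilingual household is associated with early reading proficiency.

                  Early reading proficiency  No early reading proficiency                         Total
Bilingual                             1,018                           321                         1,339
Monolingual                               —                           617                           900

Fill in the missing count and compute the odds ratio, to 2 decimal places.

6.91

The missing cell is in the unexposed row: 900 − 617 = 283.
So a = 1018, b = 321, c = 283, d = 617.
OR = (a·d)/(b·c) = (1018 × 617) / (321 × 283) = 628106 / 90843 = 6.91419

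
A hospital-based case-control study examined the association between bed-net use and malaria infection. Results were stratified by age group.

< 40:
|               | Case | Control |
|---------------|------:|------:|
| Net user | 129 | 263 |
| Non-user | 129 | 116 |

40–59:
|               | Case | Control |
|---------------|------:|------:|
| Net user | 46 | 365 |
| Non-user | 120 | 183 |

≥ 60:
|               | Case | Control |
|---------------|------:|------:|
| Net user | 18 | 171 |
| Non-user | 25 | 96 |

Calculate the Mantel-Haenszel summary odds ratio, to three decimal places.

0.318

OR_MH = Σ(aᵢdᵢ/nᵢ) / Σ(bᵢcᵢ/nᵢ), where nᵢ is the stratum total.
Stratum 1 (< 40): n = 637; a·d/n = 129·116/637 = 23.4914; b·c/n = 263·129/637 = 53.2606
Stratum 2 (40–59): n = 714; a·d/n = 46·183/714 = 11.7899; b·c/n = 365·120/714 = 61.3445
Stratum 3 (≥ 60): n = 310; a·d/n = 18·96/310 = 5.5742; b·c/n = 171·25/310 = 13.7903
OR_MH = (23.4914 + 11.7899 + 5.5742) / (53.2606 + 61.3445 + 13.7903) = 40.8555 / 128.3955 = 0.31820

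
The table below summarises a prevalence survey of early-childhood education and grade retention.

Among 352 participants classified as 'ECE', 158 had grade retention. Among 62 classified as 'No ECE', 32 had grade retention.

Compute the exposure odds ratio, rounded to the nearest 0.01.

From the description: a = 158, b = 194, c = 32, d = 30.
OR = (a·d)/(b·c) = (158 × 30) / (194 × 32) = 4740 / 6208 = 0.76353
Exposure is associated with lower odds of grade retention (OR = 0.76 < 1).

0.76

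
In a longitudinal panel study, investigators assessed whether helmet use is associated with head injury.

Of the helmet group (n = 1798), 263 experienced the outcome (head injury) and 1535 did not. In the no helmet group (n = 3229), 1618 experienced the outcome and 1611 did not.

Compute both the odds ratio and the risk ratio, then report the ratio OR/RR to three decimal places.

0.584

From the description: a = 263, b = 1535, c = 1618, d = 1611.
OR = (263·1611)/(1535·1618) = 423693/2483630 = 0.17059
Risk in exposed = 263/1798 = 0.14627; risk in unexposed = 1618/3229 = 0.50108; RR = 0.29191
OR/RR = 0.17059 / 0.29191 = 0.58440
The outcome is not rare, so the OR lies further from 1 than the RR.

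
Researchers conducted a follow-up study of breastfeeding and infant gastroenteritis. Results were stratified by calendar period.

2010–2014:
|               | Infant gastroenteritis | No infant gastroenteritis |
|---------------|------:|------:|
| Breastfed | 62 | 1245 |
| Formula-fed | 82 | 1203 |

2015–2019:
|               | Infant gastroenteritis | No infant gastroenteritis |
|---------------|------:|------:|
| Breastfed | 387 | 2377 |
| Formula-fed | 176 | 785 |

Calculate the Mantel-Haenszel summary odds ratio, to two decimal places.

0.73

OR_MH = Σ(aᵢdᵢ/nᵢ) / Σ(bᵢcᵢ/nᵢ), where nᵢ is the stratum total.
Stratum 1 (2010–2014): n = 2592; a·d/n = 62·1203/2592 = 28.7755; b·c/n = 1245·82/2592 = 39.3866
Stratum 2 (2015–2019): n = 3725; a·d/n = 387·785/3725 = 81.5557; b·c/n = 2377·176/3725 = 112.3093
OR_MH = (28.7755 + 81.5557) / (39.3866 + 112.3093) = 110.3312 / 151.6958 = 0.72732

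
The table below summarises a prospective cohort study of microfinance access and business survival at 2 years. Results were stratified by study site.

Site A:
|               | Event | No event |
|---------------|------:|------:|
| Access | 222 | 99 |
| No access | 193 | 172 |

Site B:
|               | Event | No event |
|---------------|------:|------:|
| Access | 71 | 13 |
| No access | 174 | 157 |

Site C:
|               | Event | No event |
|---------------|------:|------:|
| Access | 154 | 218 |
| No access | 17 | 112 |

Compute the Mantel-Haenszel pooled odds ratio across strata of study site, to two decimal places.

OR_MH = Σ(aᵢdᵢ/nᵢ) / Σ(bᵢcᵢ/nᵢ), where nᵢ is the stratum total.
Stratum 1 (Site A): n = 686; a·d/n = 222·172/686 = 55.6618; b·c/n = 99·193/686 = 27.8528
Stratum 2 (Site B): n = 415; a·d/n = 71·157/415 = 26.8602; b·c/n = 13·174/415 = 5.4506
Stratum 3 (Site C): n = 501; a·d/n = 154·112/501 = 34.4271; b·c/n = 218·17/501 = 7.3972
OR_MH = (55.6618 + 26.8602 + 34.4271) / (27.8528 + 5.4506 + 7.3972) = 116.9492 / 40.7006 = 2.87340

2.87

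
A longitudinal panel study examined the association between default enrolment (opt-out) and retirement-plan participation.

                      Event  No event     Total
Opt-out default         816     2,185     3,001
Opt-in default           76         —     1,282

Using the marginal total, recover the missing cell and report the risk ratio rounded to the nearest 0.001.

4.587

The missing cell is in the unexposed row: 1282 − 76 = 1206.
So a = 816, b = 2185, c = 76, d = 1206.
RR = [a/(a+b)] / [c/(c+d)] = (816/3001) / (76/1282) = 0.27191/0.05928 = 4.58668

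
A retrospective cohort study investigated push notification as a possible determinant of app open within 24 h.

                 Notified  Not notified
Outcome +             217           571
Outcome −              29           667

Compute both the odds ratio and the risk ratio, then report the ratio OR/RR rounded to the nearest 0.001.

4.570

Reading the table with exposure as columns: a = 217 (Notified, case), b = 29 (Notified, non-case), c = 571 (Not notified, case), d = 667.
OR = (217·667)/(29·571) = 144739/16559 = 8.74081
Risk in exposed = 217/246 = 0.88211; risk in unexposed = 571/1238 = 0.46123; RR = 1.91253
OR/RR = 8.74081 / 1.91253 = 4.57027
The outcome is not rare, so the OR lies further from 1 than the RR.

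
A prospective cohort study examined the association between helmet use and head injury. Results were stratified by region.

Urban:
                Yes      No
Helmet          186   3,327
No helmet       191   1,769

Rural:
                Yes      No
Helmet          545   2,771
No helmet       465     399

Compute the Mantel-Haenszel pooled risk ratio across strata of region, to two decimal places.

RR_MH = Σ(aᵢ·n₀ᵢ/nᵢ) / Σ(cᵢ·n₁ᵢ/nᵢ), with n₁ᵢ = aᵢ+bᵢ (exposed), n₀ᵢ = cᵢ+dᵢ (unexposed), nᵢ = n₁ᵢ+n₀ᵢ.
Stratum 1 (Urban): n₁ = 3513, n₀ = 1960, n = 5473; a·n₀/n = 186·1960/5473 = 66.6106; c·n₁/n = 191·3513/5473 = 122.5988
Stratum 2 (Rural): n₁ = 3316, n₀ = 864, n = 4180; a·n₀/n = 545·864/4180 = 112.6507; c·n₁/n = 465·3316/4180 = 368.8852
RR_MH = (66.6106 + 112.6507) / (122.5988 + 368.8852) = 179.2614 / 491.4839 = 0.36473

0.36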